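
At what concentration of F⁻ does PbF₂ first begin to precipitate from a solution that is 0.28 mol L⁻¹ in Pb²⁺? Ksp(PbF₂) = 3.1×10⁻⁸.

Each salt precipitates once Q = Ksp for that salt.
PbF₂(s) ⇌ Pb²⁺(aq) + 2 F⁻(aq)
Ksp = [Pb²⁺][F⁻]^2 = [F⁻]^2(0.28)
[F⁻]^2 = 3.1×10⁻⁸ / (0.28) = 1.1×10⁻⁷
[F⁻] = 3.3×10⁻⁴ mol L⁻¹

3.3×10⁻⁴ M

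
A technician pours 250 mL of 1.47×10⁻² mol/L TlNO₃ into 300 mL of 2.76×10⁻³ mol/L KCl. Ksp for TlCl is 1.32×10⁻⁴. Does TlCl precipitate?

The combined volume is 550 mL.
[Tl⁺] = (1.47×10⁻²)(250)/550 = 6.68×10⁻³ mol/L
[Cl⁻] = (2.76×10⁻³)(300)/550 = 1.51×10⁻³ mol/L
Q = [Tl⁺][Cl⁻] = 1.01×10⁻⁵
Q = 1.01×10⁻⁵ < Ksp = 1.32×10⁻⁴, so the solution is unsaturated and no precipitate forms.

No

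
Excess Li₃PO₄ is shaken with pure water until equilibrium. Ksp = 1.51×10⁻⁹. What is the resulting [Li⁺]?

Li₃PO₄(s) ⇌ 3 Li⁺(aq) + PO₄³⁻(aq)
For each mole of Li₃PO₄ that dissolves per liter, [Li⁺] = 3s and [PO₄³⁻] = s; let s denote this solubility.
Ksp = [Li⁺]^3[PO₄³⁻] = (3s)^3 · s = 27s^4 = 1.51×10⁻⁹
s = 2.73×10⁻³ M
[Li⁺] = 3s = 8.20×10⁻³ M

8.20×10⁻³ M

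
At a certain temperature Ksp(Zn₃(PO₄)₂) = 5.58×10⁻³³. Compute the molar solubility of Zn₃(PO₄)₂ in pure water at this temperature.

1.39×10⁻⁷ M

Zn₃(PO₄)₂(s) ⇌ 3 Zn²⁺(aq) + 2 PO₄³⁻(aq)
Call the molar solubility s, so that [Zn²⁺] = 3s and [PO₄³⁻] = 2s.
Ksp = [Zn²⁺]^3[PO₄³⁻]^2 = (3s)^3 · (2s)^2 = 108s^5
108s^5 = 5.58×10⁻³³  ⇒  s^5 = 5.17×10⁻³⁵
s = 1.39×10⁻⁷ mol L⁻¹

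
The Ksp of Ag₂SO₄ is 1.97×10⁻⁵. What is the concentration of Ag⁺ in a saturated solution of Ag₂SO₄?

Ag₂SO₄(s) ⇌ 2 Ag⁺(aq) + SO₄²⁻(aq)
Let s be the molar solubility. Then [Ag⁺] = 2s and [SO₄²⁻] = s.
Ksp = [Ag⁺]^2[SO₄²⁻] = (2s)^2 · s = 4s^3 = 1.97×10⁻⁵
s = 1.70×10⁻² mol/L
[Ag⁺] = 2s = 3.40×10⁻² mol/L

3.40×10⁻² M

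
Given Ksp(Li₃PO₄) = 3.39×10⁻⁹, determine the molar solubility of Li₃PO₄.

3.35×10⁻³ M

Li₃PO₄(s) ⇌ 3 Li⁺(aq) + PO₄³⁻(aq)
Call the molar solubility s, so that [Li⁺] = 3s and [PO₄³⁻] = s.
Ksp = [Li⁺]^3[PO₄³⁻] = (3s)^3 · s = 27s^4
27s^4 = 3.39×10⁻⁹  ⇒  s^4 = 1.26×10⁻¹⁰
s = (1.26×10⁻¹⁰)^(1/4) = 3.35×10⁻³ mol L⁻¹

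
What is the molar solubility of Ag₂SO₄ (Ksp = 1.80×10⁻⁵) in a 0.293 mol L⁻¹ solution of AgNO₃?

2.10×10⁻⁴ M

Ag₂SO₄(s) ⇌ 2 Ag⁺(aq) + SO₄²⁻(aq)
Ag⁺ is already present at 0.293 mol L⁻¹. If s mol/L of Ag₂SO₄ dissolves, [SO₄²⁻] = s while [Ag⁺] ≈ 0.293 mol L⁻¹.
Ksp = [Ag⁺]^2[SO₄²⁻] = (0.293)^2s
s = 1.80×10⁻⁵ / (0.293)^2 = 2.10×10⁻⁴
s = 2.10×10⁻⁴ mol L⁻¹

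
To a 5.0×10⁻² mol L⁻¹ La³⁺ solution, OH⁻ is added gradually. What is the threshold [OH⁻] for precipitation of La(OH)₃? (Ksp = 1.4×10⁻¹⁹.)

Precipitation of each salt begins when its ion product equals Ksp.
La(OH)₃(s) ⇌ La³⁺(aq) + 3 OH⁻(aq)
Ksp = [La³⁺][OH⁻]^3 = [OH⁻]^3(5.0×10⁻²)
[OH⁻]^3 = 1.4×10⁻¹⁹ / (5.0×10⁻²) = 2.8×10⁻¹⁸
[OH⁻] = 1.4×10⁻⁶ mol L⁻¹

1.4×10⁻⁶ M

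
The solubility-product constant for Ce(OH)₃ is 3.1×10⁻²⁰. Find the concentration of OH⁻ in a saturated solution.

1.7×10⁻⁵ M

Ce(OH)₃(s) ⇌ Ce³⁺(aq) + 3 OH⁻(aq)
Let s be the molar solubility. Then [Ce³⁺] = s and [OH⁻] = 3s.
Ksp = [Ce³⁺][OH⁻]^3 = s · (3s)^3 = 27s^4 = 3.1×10⁻²⁰
s = 5.8×10⁻⁶ mol/L
[OH⁻] = 3s = 1.7×10⁻⁵ mol/L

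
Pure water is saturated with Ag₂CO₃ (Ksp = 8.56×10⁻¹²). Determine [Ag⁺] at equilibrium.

Ag₂CO₃(s) ⇌ 2 Ag⁺(aq) + CO₃²⁻(aq)
Let s be the molar solubility. Then [Ag⁺] = 2s and [CO₃²⁻] = s.
Ksp = [Ag⁺]^2[CO₃²⁻] = (2s)^2 · s = 4s^3 = 8.56×10⁻¹²
s = 1.29×10⁻⁴ mol/L
[Ag⁺] = 2s = 2.58×10⁻⁴ mol/L

2.58×10⁻⁴ M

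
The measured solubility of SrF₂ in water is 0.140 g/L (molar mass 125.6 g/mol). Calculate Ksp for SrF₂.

s = (0.140 g L⁻¹)/(125.6 g mol⁻¹) = 1.1146×10⁻³ M
SrF₂(s) ⇌ Sr²⁺(aq) + 2 F⁻(aq)
For each mole of SrF₂ that dissolves per liter, [Sr²⁺] = s and [F⁻] = 2s; let s denote this solubility.
Ksp = [Sr²⁺][F⁻]^2 = s · (2s)^2 = 4s^3
Ksp = 4 × (1.1146×10⁻³)^3 = 5.54×10⁻⁹

Ksp = 5.54×10⁻⁹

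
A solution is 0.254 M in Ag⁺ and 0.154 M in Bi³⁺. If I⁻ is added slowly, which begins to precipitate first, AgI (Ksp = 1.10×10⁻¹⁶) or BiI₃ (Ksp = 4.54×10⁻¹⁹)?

Precipitation begins when Q = Ksp.
For AgI: [I⁻] = (Ksp/[Ag⁺]) = 4.33×10⁻¹⁶ M
For BiI₃: [I⁻] = (Ksp/[Bi³⁺])^(1/3) = 1.43×10⁻⁶ M
Since AgI needs less I⁻ to reach saturation, it precipitates first.

AgI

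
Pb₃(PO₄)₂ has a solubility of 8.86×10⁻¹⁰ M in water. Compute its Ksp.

Ksp = 5.90×10⁻⁴⁴

Pb₃(PO₄)₂(s) ⇌ 3 Pb²⁺(aq) + 2 PO₄³⁻(aq)
Call the molar solubility s, so that [Pb²⁺] = 3s and [PO₄³⁻] = 2s.
Ksp = [Pb²⁺]^3[PO₄³⁻]^2 = (3s)^3 · (2s)^2 = 108s^5
Ksp = 108 × (8.86×10⁻¹⁰)^5 = 5.90×10⁻⁴⁴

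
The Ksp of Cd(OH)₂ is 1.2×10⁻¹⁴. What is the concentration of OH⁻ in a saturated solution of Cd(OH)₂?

2.9×10⁻⁵ M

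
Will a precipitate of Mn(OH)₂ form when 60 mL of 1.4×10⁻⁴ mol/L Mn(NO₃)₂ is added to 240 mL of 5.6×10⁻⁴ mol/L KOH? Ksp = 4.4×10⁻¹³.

Yes

After mixing, V = 60 mL + 240 mL = 300 mL.
[Mn²⁺] = (1.4×10⁻⁴)(60)/300 = 2.8×10⁻⁵ mol/L
[OH⁻] = (5.6×10⁻⁴)(240)/300 = 4.5×10⁻⁴ mol/L
Q = [Mn²⁺][OH⁻]^2 = 5.6×10⁻¹²
Q = 5.6×10⁻¹² > Ksp = 4.4×10⁻¹³, so the solution is supersaturated and Mn(OH)₂ precipitates.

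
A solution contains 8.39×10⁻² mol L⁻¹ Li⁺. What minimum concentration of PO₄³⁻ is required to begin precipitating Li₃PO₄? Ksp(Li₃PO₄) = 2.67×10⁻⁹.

4.52×10⁻⁶ M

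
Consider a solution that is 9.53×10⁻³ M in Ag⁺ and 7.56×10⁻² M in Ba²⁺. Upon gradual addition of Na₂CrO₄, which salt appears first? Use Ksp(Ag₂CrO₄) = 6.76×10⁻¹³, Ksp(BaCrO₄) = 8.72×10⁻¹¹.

BaCrO₄

Precipitation of each salt begins when its ion product equals Ksp.
For Ag₂CrO₄: [CrO₄²⁻] = (Ksp/[Ag⁺]^2) = 7.44×10⁻⁹ M
For BaCrO₄: [CrO₄²⁻] = (Ksp/[Ba²⁺]) = 1.15×10⁻⁹ M
The smaller threshold [CrO₄²⁻] is reached first, so BaCrO₄ precipitates first.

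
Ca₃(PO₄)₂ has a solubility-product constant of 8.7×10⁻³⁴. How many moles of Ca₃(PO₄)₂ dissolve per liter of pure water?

9.6×10⁻⁸ M

Ca₃(PO₄)₂(s) ⇌ 3 Ca²⁺(aq) + 2 PO₄³⁻(aq)
For each mole of Ca₃(PO₄)₂ that dissolves per liter, [Ca²⁺] = 3s and [PO₄³⁻] = 2s; let s denote this solubility.
Ksp = [Ca²⁺]^3[PO₄³⁻]^2 = (3s)^3 · (2s)^2 = 108s^5
108s^5 = 8.7×10⁻³⁴  ⇒  s^5 = 8.1×10⁻³⁶
Taking the 5th root, s = 9.6×10⁻⁸ M.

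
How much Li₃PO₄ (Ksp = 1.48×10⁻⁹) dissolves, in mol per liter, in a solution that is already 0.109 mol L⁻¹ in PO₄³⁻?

7.95×10⁻⁴ M

Li₃PO₄(s) ⇌ 3 Li⁺(aq) + PO₄³⁻(aq)
With PO₄³⁻ already at 0.109 mol L⁻¹ and s small, take [PO₄³⁻] ≈ 0.109 mol L⁻¹ and [Li⁺] = 3s.
Ksp = [Li⁺]^3[PO₄³⁻] = (3s)^3(0.109)
(3s)^3 = 1.48×10⁻⁹ / (0.109) = 1.36×10⁻⁸
s = 7.95×10⁻⁴ mol L⁻¹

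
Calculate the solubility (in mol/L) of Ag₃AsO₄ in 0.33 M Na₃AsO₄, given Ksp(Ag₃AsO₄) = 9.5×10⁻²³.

2.2×10⁻⁸ M

Ag₃AsO₄(s) ⇌ 3 Ag⁺(aq) + AsO₄³⁻(aq)
AsO₄³⁻ is already present at 0.33 M. If s mol/L of Ag₃AsO₄ dissolves, [Ag⁺] = 3s while [AsO₄³⁻] ≈ 0.33 M.
Ksp = [Ag⁺]^3[AsO₄³⁻] = (3s)^3(0.33)
(3s)^3 = 9.5×10⁻²³ / (0.33) = 2.9×10⁻²²
s = 2.2×10⁻⁸ M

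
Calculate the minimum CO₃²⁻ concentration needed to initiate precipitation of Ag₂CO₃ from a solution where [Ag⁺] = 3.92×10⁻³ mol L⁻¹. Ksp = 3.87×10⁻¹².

Each salt precipitates once Q = Ksp for that salt.
Ag₂CO₃(s) ⇌ 2 Ag⁺(aq) + CO₃²⁻(aq)
Ksp = [Ag⁺]^2[CO₃²⁻] = [CO₃²⁻](3.92×10⁻³)^2
[CO₃²⁻] = 3.87×10⁻¹² / (3.92×10⁻³)^2 = 2.52×10⁻⁷
[CO₃²⁻] = 2.52×10⁻⁷ mol L⁻¹

2.52×10⁻⁷ M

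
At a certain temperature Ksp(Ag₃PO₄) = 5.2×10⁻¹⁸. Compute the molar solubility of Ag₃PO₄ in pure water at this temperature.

2.1×10⁻⁵ M

Ag₃PO₄(s) ⇌ 3 Ag⁺(aq) + PO₄³⁻(aq)
With molar solubility s: [Ag⁺] = 3s, [PO₄³⁻] = s.
Ksp = [Ag⁺]^3[PO₄³⁻] = (3s)^3 · s = 27s^4
27s^4 = 5.2×10⁻¹⁸  ⇒  s^4 = 1.9×10⁻¹⁹
s = 2.1×10⁻⁵ mol L⁻¹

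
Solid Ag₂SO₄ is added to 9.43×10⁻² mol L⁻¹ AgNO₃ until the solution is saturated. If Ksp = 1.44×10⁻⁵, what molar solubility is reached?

1.62×10⁻³ M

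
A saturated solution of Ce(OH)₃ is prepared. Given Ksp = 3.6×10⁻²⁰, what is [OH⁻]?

1.8×10⁻⁵ M

Ce(OH)₃(s) ⇌ Ce³⁺(aq) + 3 OH⁻(aq)
Let s be the molar solubility. Then [Ce³⁺] = s and [OH⁻] = 3s.
Ksp = [Ce³⁺][OH⁻]^3 = s · (3s)^3 = 27s^4 = 3.6×10⁻²⁰
s = 6.0×10⁻⁶ mol/L
[OH⁻] = 3s = 1.8×10⁻⁵ mol/L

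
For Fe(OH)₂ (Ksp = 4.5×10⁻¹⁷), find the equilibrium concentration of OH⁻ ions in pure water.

4.5×10⁻⁶ M

Fe(OH)₂(s) ⇌ Fe²⁺(aq) + 2 OH⁻(aq)
Call the molar solubility s, so that [Fe²⁺] = s and [OH⁻] = 2s.
Ksp = [Fe²⁺][OH⁻]^2 = s · (2s)^2 = 4s^3 = 4.5×10⁻¹⁷
s = 2.2×10⁻⁶ mol/L
[OH⁻] = 2s = 4.5×10⁻⁶ mol/L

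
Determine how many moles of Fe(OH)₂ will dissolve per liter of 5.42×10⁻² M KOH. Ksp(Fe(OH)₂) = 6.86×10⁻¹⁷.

2.34×10⁻¹⁴ M

Fe(OH)₂(s) ⇌ Fe²⁺(aq) + 2 OH⁻(aq)
OH⁻ is already present at 5.42×10⁻² M. If s mol/L of Fe(OH)₂ dissolves, [Fe²⁺] = s while [OH⁻] ≈ 5.42×10⁻² M.
Ksp = [Fe²⁺][OH⁻]^2 = s(5.42×10⁻²)^2
s = 6.86×10⁻¹⁷ / (5.42×10⁻²)^2 = 2.34×10⁻¹⁴
s = 2.34×10⁻¹⁴ M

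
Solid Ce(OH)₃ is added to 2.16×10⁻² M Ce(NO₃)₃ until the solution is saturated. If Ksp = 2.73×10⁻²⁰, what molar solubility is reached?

3.60×10⁻⁷ M

Ce(OH)₃(s) ⇌ Ce³⁺(aq) + 3 OH⁻(aq)
Ce³⁺ is already present at 2.16×10⁻² M. If s mol/L of Ce(OH)₃ dissolves, [OH⁻] = 3s while [Ce³⁺] ≈ 2.16×10⁻² M.
Ksp = [Ce³⁺][OH⁻]^3 = (2.16×10⁻²)(3s)^3
(3s)^3 = 2.73×10⁻²⁰ / (2.16×10⁻²) = 1.26×10⁻¹⁸
s = 3.60×10⁻⁷ M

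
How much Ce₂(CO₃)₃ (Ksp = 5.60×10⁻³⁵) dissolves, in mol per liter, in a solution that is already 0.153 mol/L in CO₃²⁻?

6.25×10⁻¹⁷ M

Ce₂(CO₃)₃(s) ⇌ 2 Ce³⁺(aq) + 3 CO₃²⁻(aq)
CO₃²⁻ is already present at 0.153 mol/L. If s mol/L of Ce₂(CO₃)₃ dissolves, [Ce³⁺] = 2s while [CO₃²⁻] ≈ 0.153 mol/L.
Ksp = [Ce³⁺]^2[CO₃²⁻]^3 = (2s)^2(0.153)^3
(2s)^2 = 5.60×10⁻³⁵ / (0.153)^3 = 1.56×10⁻³²
s = 6.25×10⁻¹⁷ mol/L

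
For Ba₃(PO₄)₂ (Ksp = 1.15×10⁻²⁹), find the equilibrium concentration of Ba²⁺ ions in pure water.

1.92×10⁻⁶ M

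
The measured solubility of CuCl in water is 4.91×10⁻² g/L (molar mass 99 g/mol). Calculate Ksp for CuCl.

Ksp = 2.46×10⁻⁷

s = (4.91×10⁻² g L⁻¹)/(99 g mol⁻¹) = 4.9596×10⁻⁴ M
CuCl(s) ⇌ Cu⁺(aq) + Cl⁻(aq)
If s mol/L of CuCl dissolves, [Cu⁺] = s and [Cl⁻] = s.
Ksp = [Cu⁺][Cl⁻] = s · s = s^2
Ksp = (4.9596×10⁻⁴)^2 = 2.46×10⁻⁷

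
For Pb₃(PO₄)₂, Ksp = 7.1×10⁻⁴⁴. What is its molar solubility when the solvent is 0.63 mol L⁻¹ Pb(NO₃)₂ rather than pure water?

Pb₃(PO₄)₂(s) ⇌ 3 Pb²⁺(aq) + 2 PO₄³⁻(aq)
Pb²⁺ is already present at 0.63 mol L⁻¹. If s mol/L of Pb₃(PO₄)₂ dissolves, [PO₄³⁻] = 2s while [Pb²⁺] ≈ 0.63 mol L⁻¹.
Ksp = [Pb²⁺]^3[PO₄³⁻]^2 = (0.63)^3(2s)^2
(2s)^2 = 7.1×10⁻⁴⁴ / (0.63)^3 = 2.8×10⁻⁴³
s = 2.7×10⁻²² mol L⁻¹

2.7×10⁻²² M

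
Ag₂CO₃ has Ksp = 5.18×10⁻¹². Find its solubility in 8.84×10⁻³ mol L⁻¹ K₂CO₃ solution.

Ag₂CO₃(s) ⇌ 2 Ag⁺(aq) + CO₃²⁻(aq)
The solution already contains CO₃²⁻ at 8.84×10⁻³ mol L⁻¹. Let s be the molar solubility of Ag₂CO₃.
[CO₃²⁻] ≈ 8.84×10⁻³ mol L⁻¹ (common ion dominates); [Ag⁺] = 2s.
Ksp = [Ag⁺]^2[CO₃²⁻] = (2s)^2(8.84×10⁻³)
(2s)^2 = 5.18×10⁻¹² / (8.84×10⁻³) = 5.86×10⁻¹⁰
s = 1.21×10⁻⁵ mol L⁻¹

1.21×10⁻⁵ M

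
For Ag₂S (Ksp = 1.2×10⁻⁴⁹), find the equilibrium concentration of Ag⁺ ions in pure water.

6.2×10⁻¹⁷ M

Ag₂S(s) ⇌ 2 Ag⁺(aq) + S²⁻(aq)
With molar solubility s: [Ag⁺] = 2s, [S²⁻] = s.
Ksp = [Ag⁺]^2[S²⁻] = (2s)^2 · s = 4s^3 = 1.2×10⁻⁴⁹
s = 3.1×10⁻¹⁷ mol/L
[Ag⁺] = 2s = 6.2×10⁻¹⁷ mol/L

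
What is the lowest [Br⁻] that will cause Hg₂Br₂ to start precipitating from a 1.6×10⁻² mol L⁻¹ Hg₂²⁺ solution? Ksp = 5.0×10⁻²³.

The threshold for precipitation is Q = Ksp.
Hg₂Br₂(s) ⇌ Hg₂²⁺(aq) + 2 Br⁻(aq)
Ksp = [Hg₂²⁺][Br⁻]^2 = [Br⁻]^2(1.6×10⁻²)
[Br⁻]^2 = 5.0×10⁻²³ / (1.6×10⁻²) = 3.1×10⁻²¹
[Br⁻] = 5.6×10⁻¹¹ mol L⁻¹

5.6×10⁻¹¹ M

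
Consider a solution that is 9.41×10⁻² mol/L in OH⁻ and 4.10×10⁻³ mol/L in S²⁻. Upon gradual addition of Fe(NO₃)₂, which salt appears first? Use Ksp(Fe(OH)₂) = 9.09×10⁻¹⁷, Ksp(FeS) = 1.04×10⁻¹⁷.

FeS

Each salt precipitates once Q = Ksp for that salt.
For Fe(OH)₂: [Fe²⁺] = (Ksp/[OH⁻]^2) = 1.03×10⁻¹⁴ mol/L
For FeS: [Fe²⁺] = (Ksp/[S²⁻]) = 2.54×10⁻¹⁵ mol/L
Since FeS needs less Fe²⁺ to reach saturation, it precipitates first.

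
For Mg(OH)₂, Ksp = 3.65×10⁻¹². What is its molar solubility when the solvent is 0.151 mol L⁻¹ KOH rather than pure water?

1.60×10⁻¹⁰ M

Mg(OH)₂(s) ⇌ Mg²⁺(aq) + 2 OH⁻(aq)
With OH⁻ already at 0.151 mol L⁻¹ and s small, take [OH⁻] ≈ 0.151 mol L⁻¹ and [Mg²⁺] = s.
Ksp = [Mg²⁺][OH⁻]^2 = s(0.151)^2
s = 3.65×10⁻¹² / (0.151)^2 = 1.60×10⁻¹⁰
s = 1.60×10⁻¹⁰ mol L⁻¹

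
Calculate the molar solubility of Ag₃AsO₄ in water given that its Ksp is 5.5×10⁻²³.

Ag₃AsO₄(s) ⇌ 3 Ag⁺(aq) + AsO₄³⁻(aq)
With molar solubility s: [Ag⁺] = 3s, [AsO₄³⁻] = s.
Ksp = [Ag⁺]^3[AsO₄³⁻] = (3s)^3 · s = 27s^4
27s^4 = 5.5×10⁻²³  ⇒  s^4 = 2.0×10⁻²⁴
s = 1.2×10⁻⁶ mol/L

1.2×10⁻⁶ M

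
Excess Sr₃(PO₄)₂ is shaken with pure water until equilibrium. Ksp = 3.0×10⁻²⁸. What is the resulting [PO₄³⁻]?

Sr₃(PO₄)₂(s) ⇌ 3 Sr²⁺(aq) + 2 PO₄³⁻(aq)
If s mol/L of Sr₃(PO₄)₂ dissolves, [Sr²⁺] = 3s and [PO₄³⁻] = 2s.
Ksp = [Sr²⁺]^3[PO₄³⁻]^2 = (3s)^3 · (2s)^2 = 108s^5 = 3.0×10⁻²⁸
s = 1.2×10⁻⁶ mol/L
[PO₄³⁻] = 2s = 2.5×10⁻⁶ mol/L

2.5×10⁻⁶ M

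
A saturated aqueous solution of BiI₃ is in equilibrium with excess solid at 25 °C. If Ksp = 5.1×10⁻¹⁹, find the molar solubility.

1.2×10⁻⁵ M

BiI₃(s) ⇌ Bi³⁺(aq) + 3 I⁻(aq)
For each mole of BiI₃ that dissolves per liter, [Bi³⁺] = s and [I⁻] = 3s; let s denote this solubility.
Ksp = [Bi³⁺][I⁻]^3 = s · (3s)^3 = 27s^4
27s^4 = 5.1×10⁻¹⁹  ⇒  s^4 = 1.9×10⁻²⁰
Taking the 4th root, s = 1.2×10⁻⁵ mol L⁻¹.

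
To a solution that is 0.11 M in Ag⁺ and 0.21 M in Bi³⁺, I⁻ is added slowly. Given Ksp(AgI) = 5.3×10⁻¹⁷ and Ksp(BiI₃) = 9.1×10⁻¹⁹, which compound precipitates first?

Precipitation begins when Q = Ksp.
For AgI: [I⁻] = (Ksp/[Ag⁺]) = 4.8×10⁻¹⁶ M
For BiI₃: [I⁻] = (Ksp/[Bi³⁺])^(1/3) = 1.6×10⁻⁶ M
AgI requires the lower [I⁻], so it precipitates first.

AgI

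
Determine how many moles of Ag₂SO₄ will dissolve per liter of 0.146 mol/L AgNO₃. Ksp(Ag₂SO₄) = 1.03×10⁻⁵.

Ag₂SO₄(s) ⇌ 2 Ag⁺(aq) + SO₄²⁻(aq)
The solution already contains Ag⁺ at 0.146 mol/L. Let s be the molar solubility of Ag₂SO₄.
[Ag⁺] ≈ 0.146 mol/L (common ion dominates); [SO₄²⁻] = s.
Ksp = [Ag⁺]^2[SO₄²⁻] = (0.146)^2s
s = 1.03×10⁻⁵ / (0.146)^2 = 4.83×10⁻⁴
s = 4.83×10⁻⁴ mol/L

4.83×10⁻⁴ M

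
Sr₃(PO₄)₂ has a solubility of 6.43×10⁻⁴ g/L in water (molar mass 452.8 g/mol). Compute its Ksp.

Ksp = 6.24×10⁻²⁸

Convert to molarity: s = 6.43×10⁻⁴ / 452.8 = 1.4201×10⁻⁶ mol/L
Sr₃(PO₄)₂(s) ⇌ 3 Sr²⁺(aq) + 2 PO₄³⁻(aq)
With molar solubility s: [Sr²⁺] = 3s, [PO₄³⁻] = 2s.
Ksp = [Sr²⁺]^3[PO₄³⁻]^2 = (3s)^3 · (2s)^2 = 108s^5
Ksp = 108 × (1.4201×10⁻⁶)^5 = 6.24×10⁻²⁸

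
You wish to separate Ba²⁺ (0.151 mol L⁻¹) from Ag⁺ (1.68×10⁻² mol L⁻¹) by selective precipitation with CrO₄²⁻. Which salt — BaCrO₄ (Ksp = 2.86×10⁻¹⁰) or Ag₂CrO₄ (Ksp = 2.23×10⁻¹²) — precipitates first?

BaCrO₄

The threshold for precipitation is Q = Ksp.
For BaCrO₄: [CrO₄²⁻] = (Ksp/[Ba²⁺]) = 1.89×10⁻⁹ mol L⁻¹
For Ag₂CrO₄: [CrO₄²⁻] = (Ksp/[Ag⁺]^2) = 7.90×10⁻⁹ mol L⁻¹
The smaller threshold [CrO₄²⁻] is reached first, so BaCrO₄ precipitates first.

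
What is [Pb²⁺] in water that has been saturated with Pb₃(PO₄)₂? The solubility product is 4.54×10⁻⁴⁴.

Pb₃(PO₄)₂(s) ⇌ 3 Pb²⁺(aq) + 2 PO₄³⁻(aq)
Let s be the molar solubility. Then [Pb²⁺] = 3s and [PO₄³⁻] = 2s.
Ksp = [Pb²⁺]^3[PO₄³⁻]^2 = (3s)^3 · (2s)^2 = 108s^5 = 4.54×10⁻⁴⁴
s = 8.41×10⁻¹⁰ mol/L
[Pb²⁺] = 3s = 2.52×10⁻⁹ mol/L

2.52×10⁻⁹ M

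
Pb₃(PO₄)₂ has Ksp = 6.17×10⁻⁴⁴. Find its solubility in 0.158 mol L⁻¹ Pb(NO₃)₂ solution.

1.98×10⁻²¹ M

Pb₃(PO₄)₂(s) ⇌ 3 Pb²⁺(aq) + 2 PO₄³⁻(aq)
Let s be the solubility of Pb₃(PO₄)₂ here. The common ion gives [Pb²⁺] ≈ 0.158 mol L⁻¹, and [PO₄³⁻] = 2s.
Ksp = [Pb²⁺]^3[PO₄³⁻]^2 = (0.158)^3(2s)^2
(2s)^2 = 6.17×10⁻⁴⁴ / (0.158)^3 = 1.56×10⁻⁴¹
s = 1.98×10⁻²¹ mol L⁻¹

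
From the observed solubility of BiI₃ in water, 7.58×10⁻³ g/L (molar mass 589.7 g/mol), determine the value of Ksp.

Ksp = 7.37×10⁻¹⁹

s = (7.58×10⁻³ g L⁻¹)/(589.7 g mol⁻¹) = 1.2854×10⁻⁵ M
BiI₃(s) ⇌ Bi³⁺(aq) + 3 I⁻(aq)
For each mole of BiI₃ that dissolves per liter, [Bi³⁺] = s and [I⁻] = 3s; let s denote this solubility.
Ksp = [Bi³⁺][I⁻]^3 = s · (3s)^3 = 27s^4
Ksp = 27 × (1.2854×10⁻⁵)^4 = 7.37×10⁻¹⁹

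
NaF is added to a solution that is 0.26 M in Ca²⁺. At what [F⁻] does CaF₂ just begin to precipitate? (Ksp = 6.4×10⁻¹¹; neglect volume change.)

Precipitation begins when Q = Ksp.
CaF₂(s) ⇌ Ca²⁺(aq) + 2 F⁻(aq)
Ksp = [Ca²⁺][F⁻]^2 = [F⁻]^2(0.26)
[F⁻]^2 = 6.4×10⁻¹¹ / (0.26) = 2.5×10⁻¹⁰
[F⁻] = 1.6×10⁻⁵ M

1.6×10⁻⁵ M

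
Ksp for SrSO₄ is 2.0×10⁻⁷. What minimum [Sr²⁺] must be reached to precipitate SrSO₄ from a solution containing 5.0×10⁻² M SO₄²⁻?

Precipitation begins when Q = Ksp.
SrSO₄(s) ⇌ Sr²⁺(aq) + SO₄²⁻(aq)
Ksp = [Sr²⁺][SO₄²⁻] = [Sr²⁺](5.0×10⁻²)
[Sr²⁺] = 2.0×10⁻⁷ / (5.0×10⁻²) = 4.0×10⁻⁶
[Sr²⁺] = 4.0×10⁻⁶ M

4.0×10⁻⁶ M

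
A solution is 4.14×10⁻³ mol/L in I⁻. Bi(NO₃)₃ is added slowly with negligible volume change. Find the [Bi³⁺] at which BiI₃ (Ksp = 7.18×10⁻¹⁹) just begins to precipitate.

The threshold for precipitation is Q = Ksp.
BiI₃(s) ⇌ Bi³⁺(aq) + 3 I⁻(aq)
Ksp = [Bi³⁺][I⁻]^3 = [Bi³⁺](4.14×10⁻³)^3
[Bi³⁺] = 7.18×10⁻¹⁹ / (4.14×10⁻³)^3 = 1.01×10⁻¹¹
[Bi³⁺] = 1.01×10⁻¹¹ mol/L

1.01×10⁻¹¹ M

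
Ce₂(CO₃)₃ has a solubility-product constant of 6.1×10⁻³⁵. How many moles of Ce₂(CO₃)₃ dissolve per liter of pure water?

5.6×10⁻⁸ M

Ce₂(CO₃)₃(s) ⇌ 2 Ce³⁺(aq) + 3 CO₃²⁻(aq)
With molar solubility s: [Ce³⁺] = 2s, [CO₃²⁻] = 3s.
Ksp = [Ce³⁺]^2[CO₃²⁻]^3 = (2s)^2 · (3s)^3 = 108s^5
108s^5 = 6.1×10⁻³⁵  ⇒  s^5 = 5.6×10⁻³⁷
s = (5.6×10⁻³⁷)^(1/5) = 5.6×10⁻⁸ M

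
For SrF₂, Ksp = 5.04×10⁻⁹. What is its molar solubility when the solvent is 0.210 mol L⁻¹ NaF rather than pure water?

SrF₂(s) ⇌ Sr²⁺(aq) + 2 F⁻(aq)
Let s be the solubility of SrF₂ here. The common ion gives [F⁻] ≈ 0.210 mol L⁻¹, and [Sr²⁺] = s.
Ksp = [Sr²⁺][F⁻]^2 = s(0.210)^2
s = 5.04×10⁻⁹ / (0.210)^2 = 1.14×10⁻⁷
s = 1.14×10⁻⁷ mol L⁻¹

1.14×10⁻⁷ M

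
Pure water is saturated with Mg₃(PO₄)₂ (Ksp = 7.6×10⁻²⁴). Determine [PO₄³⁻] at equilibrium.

Mg₃(PO₄)₂(s) ⇌ 3 Mg²⁺(aq) + 2 PO₄³⁻(aq)
Call the molar solubility s, so that [Mg²⁺] = 3s and [PO₄³⁻] = 2s.
Ksp = [Mg²⁺]^3[PO₄³⁻]^2 = (3s)^3 · (2s)^2 = 108s^5 = 7.6×10⁻²⁴
s = 9.3×10⁻⁶ M
[PO₄³⁻] = 2s = 1.9×10⁻⁵ M

1.9×10⁻⁵ M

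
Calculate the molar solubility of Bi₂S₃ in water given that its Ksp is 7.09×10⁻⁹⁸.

1.46×10⁻²⁰ M

Bi₂S₃(s) ⇌ 2 Bi³⁺(aq) + 3 S²⁻(aq)
If s mol/L of Bi₂S₃ dissolves, [Bi³⁺] = 2s and [S²⁻] = 3s.
Ksp = [Bi³⁺]^2[S²⁻]^3 = (2s)^2 · (3s)^3 = 108s^5
108s^5 = 7.09×10⁻⁹⁸  ⇒  s^5 = 6.56×10⁻¹⁰⁰
Taking the 5th root, s = 1.46×10⁻²⁰ mol L⁻¹.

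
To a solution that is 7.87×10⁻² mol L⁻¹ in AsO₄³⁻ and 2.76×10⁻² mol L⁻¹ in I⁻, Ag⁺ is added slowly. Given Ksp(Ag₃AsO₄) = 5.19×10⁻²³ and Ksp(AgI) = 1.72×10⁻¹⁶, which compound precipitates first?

A salt starts to precipitate once the ion product Q reaches its Ksp.
For Ag₃AsO₄: [Ag⁺] = (Ksp/[AsO₄³⁻])^(1/3) = 8.70×10⁻⁸ mol L⁻¹
For AgI: [Ag⁺] = (Ksp/[I⁻]) = 6.23×10⁻¹⁵ mol L⁻¹
Since AgI needs less Ag⁺ to reach saturation, it precipitates first.

AgI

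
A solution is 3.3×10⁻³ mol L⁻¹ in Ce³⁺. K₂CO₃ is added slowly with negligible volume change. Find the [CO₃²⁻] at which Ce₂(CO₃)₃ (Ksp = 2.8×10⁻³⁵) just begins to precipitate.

1.4×10⁻¹⁰ M

Precipitation begins when Q = Ksp.
Ce₂(CO₃)₃(s) ⇌ 2 Ce³⁺(aq) + 3 CO₃²⁻(aq)
Ksp = [Ce³⁺]^2[CO₃²⁻]^3 = [CO₃²⁻]^3(3.3×10⁻³)^2
[CO₃²⁻]^3 = 2.8×10⁻³⁵ / (3.3×10⁻³)^2 = 2.6×10⁻³⁰
[CO₃²⁻] = 1.4×10⁻¹⁰ mol L⁻¹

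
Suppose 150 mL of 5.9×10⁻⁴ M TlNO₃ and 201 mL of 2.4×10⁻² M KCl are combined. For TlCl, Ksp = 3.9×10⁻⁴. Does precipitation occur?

No

The combined volume is 351 mL.
[Tl⁺] = (5.9×10⁻⁴)(150)/351 = 2.5×10⁻⁴ M
[Cl⁻] = (2.4×10⁻²)(201)/351 = 1.4×10⁻² M
Q = [Tl⁺][Cl⁻] = 3.5×10⁻⁶
Q = 3.5×10⁻⁶ < Ksp = 3.9×10⁻⁴, so the solution is unsaturated and no precipitate forms.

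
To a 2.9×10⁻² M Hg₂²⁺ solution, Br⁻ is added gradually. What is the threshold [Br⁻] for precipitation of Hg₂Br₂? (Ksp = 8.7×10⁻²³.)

5.5×10⁻¹¹ M

Precipitation begins when Q = Ksp.
Hg₂Br₂(s) ⇌ Hg₂²⁺(aq) + 2 Br⁻(aq)
Ksp = [Hg₂²⁺][Br⁻]^2 = [Br⁻]^2(2.9×10⁻²)
[Br⁻]^2 = 8.7×10⁻²³ / (2.9×10⁻²) = 3.0×10⁻²¹
[Br⁻] = 5.5×10⁻¹¹ M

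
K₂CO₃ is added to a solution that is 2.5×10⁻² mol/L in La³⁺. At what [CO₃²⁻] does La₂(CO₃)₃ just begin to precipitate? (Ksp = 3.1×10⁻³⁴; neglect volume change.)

7.9×10⁻¹¹ M

Precipitation of each salt begins when its ion product equals Ksp.
La₂(CO₃)₃(s) ⇌ 2 La³⁺(aq) + 3 CO₃²⁻(aq)
Ksp = [La³⁺]^2[CO₃²⁻]^3 = [CO₃²⁻]^3(2.5×10⁻²)^2
[CO₃²⁻]^3 = 3.1×10⁻³⁴ / (2.5×10⁻²)^2 = 5.0×10⁻³¹
[CO₃²⁻] = 7.9×10⁻¹¹ mol/L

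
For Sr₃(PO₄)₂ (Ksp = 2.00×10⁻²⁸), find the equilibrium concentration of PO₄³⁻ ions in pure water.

2.26×10⁻⁶ M

Sr₃(PO₄)₂(s) ⇌ 3 Sr²⁺(aq) + 2 PO₄³⁻(aq)
Call the molar solubility s, so that [Sr²⁺] = 3s and [PO₄³⁻] = 2s.
Ksp = [Sr²⁺]^3[PO₄³⁻]^2 = (3s)^3 · (2s)^2 = 108s^5 = 2.00×10⁻²⁸
s = 1.13×10⁻⁶ M
[PO₄³⁻] = 2s = 2.26×10⁻⁶ M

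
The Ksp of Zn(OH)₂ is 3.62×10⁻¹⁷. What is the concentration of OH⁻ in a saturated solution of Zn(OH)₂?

4.17×10⁻⁶ M

Zn(OH)₂(s) ⇌ Zn²⁺(aq) + 2 OH⁻(aq)
Let s be the molar solubility. Then [Zn²⁺] = s and [OH⁻] = 2s.
Ksp = [Zn²⁺][OH⁻]^2 = s · (2s)^2 = 4s^3 = 3.62×10⁻¹⁷
s = 2.08×10⁻⁶ mol L⁻¹
[OH⁻] = 2s = 4.17×10⁻⁶ mol L⁻¹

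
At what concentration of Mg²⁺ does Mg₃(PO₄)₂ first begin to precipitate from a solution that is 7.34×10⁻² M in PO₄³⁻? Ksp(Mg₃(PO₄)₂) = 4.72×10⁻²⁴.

Each salt precipitates once Q = Ksp for that salt.
Mg₃(PO₄)₂(s) ⇌ 3 Mg²⁺(aq) + 2 PO₄³⁻(aq)
Ksp = [Mg²⁺]^3[PO₄³⁻]^2 = [Mg²⁺]^3(7.34×10⁻²)^2
[Mg²⁺]^3 = 4.72×10⁻²⁴ / (7.34×10⁻²)^2 = 8.76×10⁻²²
[Mg²⁺] = 9.57×10⁻⁸ M

9.57×10⁻⁸ M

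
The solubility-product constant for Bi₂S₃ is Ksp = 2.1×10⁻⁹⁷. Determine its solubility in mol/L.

1.8×10⁻²⁰ M

Bi₂S₃(s) ⇌ 2 Bi³⁺(aq) + 3 S²⁻(aq)
With molar solubility s: [Bi³⁺] = 2s, [S²⁻] = 3s.
Ksp = [Bi³⁺]^2[S²⁻]^3 = (2s)^2 · (3s)^3 = 108s^5
108s^5 = 2.1×10⁻⁹⁷  ⇒  s^5 = 1.9×10⁻⁹⁹
s = (1.9×10⁻⁹⁹)^(1/5) = 1.8×10⁻²⁰ M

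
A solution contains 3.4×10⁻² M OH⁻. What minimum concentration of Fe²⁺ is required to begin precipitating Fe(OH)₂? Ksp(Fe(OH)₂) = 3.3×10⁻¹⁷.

A salt starts to precipitate once the ion product Q reaches its Ksp.
Fe(OH)₂(s) ⇌ Fe²⁺(aq) + 2 OH⁻(aq)
Ksp = [Fe²⁺][OH⁻]^2 = [Fe²⁺](3.4×10⁻²)^2
[Fe²⁺] = 3.3×10⁻¹⁷ / (3.4×10⁻²)^2 = 2.9×10⁻¹⁴
[Fe²⁺] = 2.9×10⁻¹⁴ M

2.9×10⁻¹⁴ M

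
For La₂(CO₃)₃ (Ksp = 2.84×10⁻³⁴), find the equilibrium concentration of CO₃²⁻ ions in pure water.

La₂(CO₃)₃(s) ⇌ 2 La³⁺(aq) + 3 CO₃²⁻(aq)
If s mol/L of La₂(CO₃)₃ dissolves, [La³⁺] = 2s and [CO₃²⁻] = 3s.
Ksp = [La³⁺]^2[CO₃²⁻]^3 = (2s)^2 · (3s)^3 = 108s^5 = 2.84×10⁻³⁴
s = 7.66×10⁻⁸ M
[CO₃²⁻] = 3s = 2.30×10⁻⁷ M

2.30×10⁻⁷ M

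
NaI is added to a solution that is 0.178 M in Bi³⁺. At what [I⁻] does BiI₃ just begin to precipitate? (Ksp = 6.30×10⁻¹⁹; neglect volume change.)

The threshold for precipitation is Q = Ksp.
BiI₃(s) ⇌ Bi³⁺(aq) + 3 I⁻(aq)
Ksp = [Bi³⁺][I⁻]^3 = [I⁻]^3(0.178)
[I⁻]^3 = 6.30×10⁻¹⁹ / (0.178) = 3.54×10⁻¹⁸
[I⁻] = 1.52×10⁻⁶ M

1.52×10⁻⁶ M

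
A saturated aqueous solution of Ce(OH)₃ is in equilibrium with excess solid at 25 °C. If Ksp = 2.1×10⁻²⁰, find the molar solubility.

Ce(OH)₃(s) ⇌ Ce³⁺(aq) + 3 OH⁻(aq)
With molar solubility s: [Ce³⁺] = s, [OH⁻] = 3s.
Ksp = [Ce³⁺][OH⁻]^3 = s · (3s)^3 = 27s^4
27s^4 = 2.1×10⁻²⁰  ⇒  s^4 = 7.8×10⁻²²
s = 5.3×10⁻⁶ mol/L

5.3×10⁻⁶ M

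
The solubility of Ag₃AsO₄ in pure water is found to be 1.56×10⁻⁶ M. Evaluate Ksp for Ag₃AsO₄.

Ag₃AsO₄(s) ⇌ 3 Ag⁺(aq) + AsO₄³⁻(aq)
Let s be the molar solubility. Then [Ag⁺] = 3s and [AsO₄³⁻] = s.
Ksp = [Ag⁺]^3[AsO₄³⁻] = (3s)^3 · s = 27s^4
Ksp = 27 × (1.56×10⁻⁶)^4 = 1.60×10⁻²²

Ksp = 1.60×10⁻²²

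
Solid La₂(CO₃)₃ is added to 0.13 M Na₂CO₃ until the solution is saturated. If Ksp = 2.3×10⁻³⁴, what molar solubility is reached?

La₂(CO₃)₃(s) ⇌ 2 La³⁺(aq) + 3 CO₃²⁻(aq)
With CO₃²⁻ already at 0.13 M and s small, take [CO₃²⁻] ≈ 0.13 M and [La³⁺] = 2s.
Ksp = [La³⁺]^2[CO₃²⁻]^3 = (2s)^2(0.13)^3
(2s)^2 = 2.3×10⁻³⁴ / (0.13)^3 = 1.0×10⁻³¹
s = 1.6×10⁻¹⁶ M

1.6×10⁻¹⁶ M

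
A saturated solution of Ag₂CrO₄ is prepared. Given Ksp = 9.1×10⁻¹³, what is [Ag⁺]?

1.2×10⁻⁴ M

Ag₂CrO₄(s) ⇌ 2 Ag⁺(aq) + CrO₄²⁻(aq)
For each mole of Ag₂CrO₄ that dissolves per liter, [Ag⁺] = 2s and [CrO₄²⁻] = s; let s denote this solubility.
Ksp = [Ag⁺]^2[CrO₄²⁻] = (2s)^2 · s = 4s^3 = 9.1×10⁻¹³
s = 6.1×10⁻⁵ mol L⁻¹
[Ag⁺] = 2s = 1.2×10⁻⁴ mol L⁻¹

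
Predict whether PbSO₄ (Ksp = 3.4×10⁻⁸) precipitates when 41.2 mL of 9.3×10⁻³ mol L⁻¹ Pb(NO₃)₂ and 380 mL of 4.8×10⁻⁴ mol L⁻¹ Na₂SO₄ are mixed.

The combined volume is 421.2 mL.
[Pb²⁺] = (9.3×10⁻³)(41.2)/421.2 = 9.1×10⁻⁴ mol L⁻¹
[SO₄²⁻] = (4.8×10⁻⁴)(380)/421.2 = 4.3×10⁻⁴ mol L⁻¹
Q = [Pb²⁺][SO₄²⁻] = 3.9×10⁻⁷
Q = 3.9×10⁻⁷ > Ksp = 3.4×10⁻⁸, so the solution is supersaturated and PbSO₄ precipitates.

Yes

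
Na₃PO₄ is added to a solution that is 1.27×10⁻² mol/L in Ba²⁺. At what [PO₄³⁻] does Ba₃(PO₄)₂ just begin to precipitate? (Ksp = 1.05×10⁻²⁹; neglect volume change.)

Each salt precipitates once Q = Ksp for that salt.
Ba₃(PO₄)₂(s) ⇌ 3 Ba²⁺(aq) + 2 PO₄³⁻(aq)
Ksp = [Ba²⁺]^3[PO₄³⁻]^2 = [PO₄³⁻]^2(1.27×10⁻²)^3
[PO₄³⁻]^2 = 1.05×10⁻²⁹ / (1.27×10⁻²)^3 = 5.13×10⁻²⁴
[PO₄³⁻] = 2.26×10⁻¹² mol/L

2.26×10⁻¹² M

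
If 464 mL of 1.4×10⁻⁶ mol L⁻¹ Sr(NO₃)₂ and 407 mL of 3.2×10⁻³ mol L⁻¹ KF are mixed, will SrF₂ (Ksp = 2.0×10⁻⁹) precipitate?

No

Total volume after mixing = 464 + 407 = 871 mL.
[Sr²⁺] = (1.4×10⁻⁶)(464)/871 = 7.5×10⁻⁷ mol L⁻¹
[F⁻] = (3.2×10⁻³)(407)/871 = 1.5×10⁻³ mol L⁻¹
Q = [Sr²⁺][F⁻]^2 = 1.7×10⁻¹²
Q < Ksp (1.7×10⁻¹² vs 2.0×10⁻⁹); the solution remains unsaturated and no precipitate forms.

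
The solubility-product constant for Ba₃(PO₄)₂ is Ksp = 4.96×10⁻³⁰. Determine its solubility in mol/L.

Ba₃(PO₄)₂(s) ⇌ 3 Ba²⁺(aq) + 2 PO₄³⁻(aq)
Let s be the molar solubility. Then [Ba²⁺] = 3s and [PO₄³⁻] = 2s.
Ksp = [Ba²⁺]^3[PO₄³⁻]^2 = (3s)^3 · (2s)^2 = 108s^5
108s^5 = 4.96×10⁻³⁰  ⇒  s^5 = 4.59×10⁻³²
s = (4.59×10⁻³²)^(1/5) = 5.40×10⁻⁷ mol L⁻¹

5.40×10⁻⁷ M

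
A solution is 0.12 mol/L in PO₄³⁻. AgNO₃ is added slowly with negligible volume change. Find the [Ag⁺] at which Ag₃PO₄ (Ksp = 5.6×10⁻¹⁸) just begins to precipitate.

3.6×10⁻⁶ M

A salt starts to precipitate once the ion product Q reaches its Ksp.
Ag₃PO₄(s) ⇌ 3 Ag⁺(aq) + PO₄³⁻(aq)
Ksp = [Ag⁺]^3[PO₄³⁻] = [Ag⁺]^3(0.12)
[Ag⁺]^3 = 5.6×10⁻¹⁸ / (0.12) = 4.7×10⁻¹⁷
[Ag⁺] = 3.6×10⁻⁶ mol/L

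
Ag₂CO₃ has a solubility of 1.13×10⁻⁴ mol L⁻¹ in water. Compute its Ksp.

Ksp = 5.77×10⁻¹²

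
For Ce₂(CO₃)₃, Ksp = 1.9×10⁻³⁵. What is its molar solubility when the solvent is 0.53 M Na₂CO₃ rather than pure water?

Ce₂(CO₃)₃(s) ⇌ 2 Ce³⁺(aq) + 3 CO₃²⁻(aq)
Let s be the solubility of Ce₂(CO₃)₃ here. The common ion gives [CO₃²⁻] ≈ 0.53 M, and [Ce³⁺] = 2s.
Ksp = [Ce³⁺]^2[CO₃²⁻]^3 = (2s)^2(0.53)^3
(2s)^2 = 1.9×10⁻³⁵ / (0.53)^3 = 1.3×10⁻³⁴
s = 5.6×10⁻¹⁸ M

5.6×10⁻¹⁸ M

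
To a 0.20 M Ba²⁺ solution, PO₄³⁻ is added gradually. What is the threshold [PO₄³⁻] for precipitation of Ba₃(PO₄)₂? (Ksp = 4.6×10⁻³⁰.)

2.4×10⁻¹⁴ M

The threshold for precipitation is Q = Ksp.
Ba₃(PO₄)₂(s) ⇌ 3 Ba²⁺(aq) + 2 PO₄³⁻(aq)
Ksp = [Ba²⁺]^3[PO₄³⁻]^2 = [PO₄³⁻]^2(0.20)^3
[PO₄³⁻]^2 = 4.6×10⁻³⁰ / (0.20)^3 = 5.8×10⁻²⁸
[PO₄³⁻] = 2.4×10⁻¹⁴ M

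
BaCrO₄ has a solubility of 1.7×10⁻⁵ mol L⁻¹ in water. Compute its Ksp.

Ksp = 2.9×10⁻¹⁰

BaCrO₄(s) ⇌ Ba²⁺(aq) + CrO₄²⁻(aq)
Call the molar solubility s, so that [Ba²⁺] = s and [CrO₄²⁻] = s.
Ksp = [Ba²⁺][CrO₄²⁻] = s · s = s^2
Ksp = (1.7×10⁻⁵)^2 = 2.9×10⁻¹⁰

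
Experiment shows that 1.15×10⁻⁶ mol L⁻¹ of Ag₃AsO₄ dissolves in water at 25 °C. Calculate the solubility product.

Ksp = 4.72×10⁻²³

Ag₃AsO₄(s) ⇌ 3 Ag⁺(aq) + AsO₄³⁻(aq)
Call the molar solubility s, so that [Ag⁺] = 3s and [AsO₄³⁻] = s.
Ksp = [Ag⁺]^3[AsO₄³⁻] = (3s)^3 · s = 27s^4
Ksp = 27 × (1.15×10⁻⁶)^4 = 4.72×10⁻²³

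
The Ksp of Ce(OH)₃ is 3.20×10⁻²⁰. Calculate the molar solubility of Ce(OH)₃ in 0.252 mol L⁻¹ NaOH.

Ce(OH)₃(s) ⇌ Ce³⁺(aq) + 3 OH⁻(aq)
With OH⁻ already at 0.252 mol L⁻¹ and s small, take [OH⁻] ≈ 0.252 mol L⁻¹ and [Ce³⁺] = s.
Ksp = [Ce³⁺][OH⁻]^3 = s(0.252)^3
s = 3.20×10⁻²⁰ / (0.252)^3 = 2.00×10⁻¹⁸
s = 2.00×10⁻¹⁸ mol L⁻¹

2.00×10⁻¹⁸ M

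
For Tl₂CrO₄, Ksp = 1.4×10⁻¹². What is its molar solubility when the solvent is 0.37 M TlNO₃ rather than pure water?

1.0×10⁻¹¹ M

Tl₂CrO₄(s) ⇌ 2 Tl⁺(aq) + CrO₄²⁻(aq)
Tl⁺ is already present at 0.37 M. If s mol/L of Tl₂CrO₄ dissolves, [CrO₄²⁻] = s while [Tl⁺] ≈ 0.37 M.
Ksp = [Tl⁺]^2[CrO₄²⁻] = (0.37)^2s
s = 1.4×10⁻¹² / (0.37)^2 = 1.0×10⁻¹¹
s = 1.0×10⁻¹¹ M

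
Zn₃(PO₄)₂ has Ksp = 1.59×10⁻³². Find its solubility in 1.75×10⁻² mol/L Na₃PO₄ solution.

1.24×10⁻¹⁰ M

Zn₃(PO₄)₂(s) ⇌ 3 Zn²⁺(aq) + 2 PO₄³⁻(aq)
With PO₄³⁻ already at 1.75×10⁻² mol/L and s small, take [PO₄³⁻] ≈ 1.75×10⁻² mol/L and [Zn²⁺] = 3s.
Ksp = [Zn²⁺]^3[PO₄³⁻]^2 = (3s)^3(1.75×10⁻²)^2
(3s)^3 = 1.59×10⁻³² / (1.75×10⁻²)^2 = 5.19×10⁻²⁹
s = 1.24×10⁻¹⁰ mol/L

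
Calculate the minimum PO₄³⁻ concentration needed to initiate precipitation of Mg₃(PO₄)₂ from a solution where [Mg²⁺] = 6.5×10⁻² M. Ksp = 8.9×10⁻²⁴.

1.8×10⁻¹⁰ M

A salt starts to precipitate once the ion product Q reaches its Ksp.
Mg₃(PO₄)₂(s) ⇌ 3 Mg²⁺(aq) + 2 PO₄³⁻(aq)
Ksp = [Mg²⁺]^3[PO₄³⁻]^2 = [PO₄³⁻]^2(6.5×10⁻²)^3
[PO₄³⁻]^2 = 8.9×10⁻²⁴ / (6.5×10⁻²)^3 = 3.2×10⁻²⁰
[PO₄³⁻] = 1.8×10⁻¹⁰ M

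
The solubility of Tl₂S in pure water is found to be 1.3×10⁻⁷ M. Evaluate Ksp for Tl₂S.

Ksp = 8.8×10⁻²¹

Tl₂S(s) ⇌ 2 Tl⁺(aq) + S²⁻(aq)
If s mol/L of Tl₂S dissolves, [Tl⁺] = 2s and [S²⁻] = s.
Ksp = [Tl⁺]^2[S²⁻] = (2s)^2 · s = 4s^3
Ksp = 4 × (1.3×10⁻⁷)^3 = 8.8×10⁻²¹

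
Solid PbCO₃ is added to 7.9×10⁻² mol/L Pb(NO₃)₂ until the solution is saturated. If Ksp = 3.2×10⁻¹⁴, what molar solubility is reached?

PbCO₃(s) ⇌ Pb²⁺(aq) + CO₃²⁻(aq)
The solution already contains Pb²⁺ at 7.9×10⁻² mol/L. Let s be the molar solubility of PbCO₃.
[Pb²⁺] ≈ 7.9×10⁻² mol/L (common ion dominates); [CO₃²⁻] = s.
Ksp = [Pb²⁺][CO₃²⁻] = (7.9×10⁻²)s
s = 3.2×10⁻¹⁴ / (7.9×10⁻²) = 4.1×10⁻¹³
s = 4.1×10⁻¹³ mol/L

4.1×10⁻¹³ M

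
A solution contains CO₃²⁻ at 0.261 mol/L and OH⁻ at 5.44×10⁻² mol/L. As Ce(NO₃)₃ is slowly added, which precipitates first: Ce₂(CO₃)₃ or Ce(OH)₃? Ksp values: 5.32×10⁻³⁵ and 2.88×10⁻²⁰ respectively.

Ce₂(CO₃)₃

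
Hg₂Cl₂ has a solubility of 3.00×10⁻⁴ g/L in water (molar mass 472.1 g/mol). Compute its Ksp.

s = (3.00×10⁻⁴ g L⁻¹)/(472.1 g mol⁻¹) = 6.3546×10⁻⁷ M
Hg₂Cl₂(s) ⇌ Hg₂²⁺(aq) + 2 Cl⁻(aq)
For each mole of Hg₂Cl₂ that dissolves per liter, [Hg₂²⁺] = s and [Cl⁻] = 2s; let s denote this solubility.
Ksp = [Hg₂²⁺][Cl⁻]^2 = s · (2s)^2 = 4s^3
Ksp = 4 × (6.3546×10⁻⁷)^3 = 1.03×10⁻¹⁸

Ksp = 1.03×10⁻¹⁸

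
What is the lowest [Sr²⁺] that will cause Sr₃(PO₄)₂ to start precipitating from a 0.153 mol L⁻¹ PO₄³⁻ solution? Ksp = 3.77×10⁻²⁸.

2.53×10⁻⁹ M

Precipitation begins when Q = Ksp.
Sr₃(PO₄)₂(s) ⇌ 3 Sr²⁺(aq) + 2 PO₄³⁻(aq)
Ksp = [Sr²⁺]^3[PO₄³⁻]^2 = [Sr²⁺]^3(0.153)^2
[Sr²⁺]^3 = 3.77×10⁻²⁸ / (0.153)^2 = 1.61×10⁻²⁶
[Sr²⁺] = 2.53×10⁻⁹ mol L⁻¹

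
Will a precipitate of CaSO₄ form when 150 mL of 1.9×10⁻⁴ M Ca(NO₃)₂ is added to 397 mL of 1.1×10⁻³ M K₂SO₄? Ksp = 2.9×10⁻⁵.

No

After mixing, V = 150 mL + 397 mL = 547 mL.
[Ca²⁺] = (1.9×10⁻⁴)(150)/547 = 5.2×10⁻⁵ M
[SO₄²⁻] = (1.1×10⁻³)(397)/547 = 8.0×10⁻⁴ M
Q = [Ca²⁺][SO₄²⁻] = 4.2×10⁻⁸
Q < Ksp (4.2×10⁻⁸ vs 2.9×10⁻⁵); the solution remains unsaturated and no precipitate forms.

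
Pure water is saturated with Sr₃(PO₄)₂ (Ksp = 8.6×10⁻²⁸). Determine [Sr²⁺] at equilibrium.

Sr₃(PO₄)₂(s) ⇌ 3 Sr²⁺(aq) + 2 PO₄³⁻(aq)
Let s be the molar solubility. Then [Sr²⁺] = 3s and [PO₄³⁻] = 2s.
Ksp = [Sr²⁺]^3[PO₄³⁻]^2 = (3s)^3 · (2s)^2 = 108s^5 = 8.6×10⁻²⁸
s = 1.5×10⁻⁶ mol/L
[Sr²⁺] = 3s = 4.5×10⁻⁶ mol/L

4.5×10⁻⁶ M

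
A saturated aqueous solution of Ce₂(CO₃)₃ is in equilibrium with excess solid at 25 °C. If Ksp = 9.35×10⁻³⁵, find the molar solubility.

Ce₂(CO₃)₃(s) ⇌ 2 Ce³⁺(aq) + 3 CO₃²⁻(aq)
With molar solubility s: [Ce³⁺] = 2s, [CO₃²⁻] = 3s.
Ksp = [Ce³⁺]^2[CO₃²⁻]^3 = (2s)^2 · (3s)^3 = 108s^5
108s^5 = 9.35×10⁻³⁵  ⇒  s^5 = 8.66×10⁻³⁷
Taking the 5th root, s = 6.13×10⁻⁸ mol/L.

6.13×10⁻⁸ M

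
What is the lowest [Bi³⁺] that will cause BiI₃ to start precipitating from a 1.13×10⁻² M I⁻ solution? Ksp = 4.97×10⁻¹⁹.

3.44×10⁻¹³ M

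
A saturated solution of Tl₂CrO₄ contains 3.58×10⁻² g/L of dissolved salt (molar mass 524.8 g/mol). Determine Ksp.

Ksp = 1.27×10⁻¹²

Molar solubility s = (3.58×10⁻² g/L) / (524.8 g/mol) = 6.8216×10⁻⁵ mol/L
Tl₂CrO₄(s) ⇌ 2 Tl⁺(aq) + CrO₄²⁻(aq)
With molar solubility s: [Tl⁺] = 2s, [CrO₄²⁻] = s.
Ksp = [Tl⁺]^2[CrO₄²⁻] = (2s)^2 · s = 4s^3
Ksp = 4 × (6.8216×10⁻⁵)^3 = 1.27×10⁻¹²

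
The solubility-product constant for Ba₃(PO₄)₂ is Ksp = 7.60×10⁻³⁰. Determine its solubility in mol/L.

Ba₃(PO₄)₂(s) ⇌ 3 Ba²⁺(aq) + 2 PO₄³⁻(aq)
Call the molar solubility s, so that [Ba²⁺] = 3s and [PO₄³⁻] = 2s.
Ksp = [Ba²⁺]^3[PO₄³⁻]^2 = (3s)^3 · (2s)^2 = 108s^5
108s^5 = 7.60×10⁻³⁰  ⇒  s^5 = 7.04×10⁻³²
s = 5.88×10⁻⁷ M

5.88×10⁻⁷ M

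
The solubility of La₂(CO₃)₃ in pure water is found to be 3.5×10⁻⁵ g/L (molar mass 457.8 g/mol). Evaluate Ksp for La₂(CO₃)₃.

Convert to molarity: s = 3.5×10⁻⁵ / 457.8 = 7.645×10⁻⁸ mol/L
La₂(CO₃)₃(s) ⇌ 2 La³⁺(aq) + 3 CO₃²⁻(aq)
For each mole of La₂(CO₃)₃ that dissolves per liter, [La³⁺] = 2s and [CO₃²⁻] = 3s; let s denote this solubility.
Ksp = [La³⁺]^2[CO₃²⁻]^3 = (2s)^2 · (3s)^3 = 108s^5
Ksp = 108 × (7.645×10⁻⁸)^5 = 2.8×10⁻³⁴

Ksp = 2.8×10⁻³⁴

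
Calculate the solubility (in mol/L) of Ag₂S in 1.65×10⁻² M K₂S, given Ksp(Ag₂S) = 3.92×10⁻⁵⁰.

7.71×10⁻²⁵ M

Ag₂S(s) ⇌ 2 Ag⁺(aq) + S²⁻(aq)
S²⁻ is already present at 1.65×10⁻² M. If s mol/L of Ag₂S dissolves, [Ag⁺] = 2s while [S²⁻] ≈ 1.65×10⁻² M.
Ksp = [Ag⁺]^2[S²⁻] = (2s)^2(1.65×10⁻²)
(2s)^2 = 3.92×10⁻⁵⁰ / (1.65×10⁻²) = 2.38×10⁻⁴⁸
s = 7.71×10⁻²⁵ M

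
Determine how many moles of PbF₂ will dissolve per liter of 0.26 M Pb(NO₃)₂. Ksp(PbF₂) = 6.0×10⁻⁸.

PbF₂(s) ⇌ Pb²⁺(aq) + 2 F⁻(aq)
The solution already contains Pb²⁺ at 0.26 M. Let s be the molar solubility of PbF₂.
[Pb²⁺] ≈ 0.26 M (common ion dominates); [F⁻] = 2s.
Ksp = [Pb²⁺][F⁻]^2 = (0.26)(2s)^2
(2s)^2 = 6.0×10⁻⁸ / (0.26) = 2.3×10⁻⁷
s = 2.4×10⁻⁴ M

2.4×10⁻⁴ M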